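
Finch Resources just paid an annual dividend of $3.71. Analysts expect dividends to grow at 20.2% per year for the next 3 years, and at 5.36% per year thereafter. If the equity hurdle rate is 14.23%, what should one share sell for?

$63.68

Two-stage DDM. Project D₁…D_3 at 0.202, terminal growth 0.0536, discount at r = 0.1423.
D_1 = 4.4594
D_2 = 5.3602
D_3 = 6.4430
Terminal value at t=3: TV = D_4/(r−g) = 6.7883/(0.1423−0.0536) = 76.5314
P₀ = 4.4594/(1+0.1423)^1 + 5.3602/(1+0.1423)^2 + 6.4430/(1+0.1423)^3 + 76.5314/(1+0.1423)^3 = 63.6795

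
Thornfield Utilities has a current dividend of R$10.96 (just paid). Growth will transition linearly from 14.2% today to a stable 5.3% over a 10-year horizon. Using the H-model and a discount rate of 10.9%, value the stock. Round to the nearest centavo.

H-model: P₀ = D₀[(1+g_L) + H(g_S−g_L)]/(r−g_L), with H = 10/2 = 5.
P₀ = 10.96 × [(1+0.053) + 5×(0.142−0.053)] / (0.109−0.053)
   = 10.96 × 1.4980 / 0.056 = 293.1800

R$293.18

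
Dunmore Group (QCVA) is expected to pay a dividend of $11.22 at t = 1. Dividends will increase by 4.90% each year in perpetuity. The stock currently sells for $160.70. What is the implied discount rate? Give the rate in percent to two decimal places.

11.88%

Rearranging the constant-growth DDM: r = D₁/P₀ + g.
r = 11.2200 / 160.70 + 0.049 = 0.06982 + 0.049 = 0.11882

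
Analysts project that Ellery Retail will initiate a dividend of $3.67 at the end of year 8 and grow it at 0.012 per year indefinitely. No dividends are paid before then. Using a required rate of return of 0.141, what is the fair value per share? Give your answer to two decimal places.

Deferred-dividend DDM. At t=7 the remaining stream is a growing perpetuity with first payment D_8 = 3.67.
V_7 = D_8/(r−g) = 3.67/(0.141−0.012) = 28.4496
P₀ = V_7/(1+r)^7 = 28.4496/(1+0.141)^7 = 11.3000

$11.30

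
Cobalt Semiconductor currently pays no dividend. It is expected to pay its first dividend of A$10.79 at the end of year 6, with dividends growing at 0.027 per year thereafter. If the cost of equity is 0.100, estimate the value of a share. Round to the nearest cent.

Deferred-dividend DDM. At t=5 the remaining stream is a growing perpetuity with first payment D_6 = 10.79.
V_5 = D_6/(r−g) = 10.79/(0.1−0.027) = 147.8082
P₀ = V_5/(1+r)^5 = 147.8082/(1+0.1)^5 = 91.7773

A$91.78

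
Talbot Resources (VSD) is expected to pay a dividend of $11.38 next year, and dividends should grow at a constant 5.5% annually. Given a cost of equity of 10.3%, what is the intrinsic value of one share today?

$237.08

Gordon growth model: P₀ = D₁/(r − g), with D₁ = 11.38 given directly.
P₀ = 11.3800 / (0.103 − 0.055) = 11.3800 / 0.048 = 237.0833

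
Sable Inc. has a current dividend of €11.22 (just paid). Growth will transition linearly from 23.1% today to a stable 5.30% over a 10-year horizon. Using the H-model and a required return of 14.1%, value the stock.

€247.73

H-model: P₀ = D₀[(1+g_L) + H(g_S−g_L)]/(r−g_L), with H = 10/2 = 5.
P₀ = 11.22 × [(1+0.053) + 5×(0.231−0.053)] / (0.141−0.053)
   = 11.22 × 1.9430 / 0.088 = 247.7325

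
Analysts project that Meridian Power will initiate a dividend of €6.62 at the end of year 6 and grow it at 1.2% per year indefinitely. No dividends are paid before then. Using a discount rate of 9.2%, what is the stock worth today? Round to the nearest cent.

€53.29

Deferred-dividend DDM. At t=5 the remaining stream is a growing perpetuity with first payment D_6 = 6.62.
V_5 = D_6/(r−g) = 6.62/(0.092−0.012) = 82.7500
P₀ = V_5/(1+r)^5 = 82.7500/(1+0.092)^5 = 53.2911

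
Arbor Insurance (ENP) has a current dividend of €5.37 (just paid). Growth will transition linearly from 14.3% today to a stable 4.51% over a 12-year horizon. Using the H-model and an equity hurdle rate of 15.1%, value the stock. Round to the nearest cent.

€82.78

H-model: P₀ = D₀[(1+g_L) + H(g_S−g_L)]/(r−g_L), with H = 12/2 = 6.
P₀ = 5.37 × [(1+0.0451) + 6×(0.143−0.0451)] / (0.151−0.0451)
   = 5.37 × 1.6325 / 0.1059 = 82.7812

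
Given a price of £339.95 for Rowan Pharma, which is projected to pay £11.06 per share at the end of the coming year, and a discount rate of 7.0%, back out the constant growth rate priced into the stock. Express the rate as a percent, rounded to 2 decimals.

From P₀ = D₁/(r − g), the implied growth is g = r − D₁/P₀.
g = 0.07 − 11.06/339.95 = 0.07 − 0.03253 = 0.03747

3.75%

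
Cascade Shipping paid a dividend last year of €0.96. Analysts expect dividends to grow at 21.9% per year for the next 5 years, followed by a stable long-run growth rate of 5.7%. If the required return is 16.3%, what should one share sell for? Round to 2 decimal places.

Two-stage DDM. Project D₁…D_5 at 0.219, terminal growth 0.057, discount at r = 0.163.
D_1 = 1.1702
D_2 = 1.4265
D_3 = 1.7389
D_4 = 2.1198
D_5 = 2.5840
Terminal value at t=5: TV = D_6/(r−g) = 2.7313/(0.163−0.057) = 25.7667
P₀ = 1.1702/(1+0.163)^1 + 1.4265/(1+0.163)^2 + 1.7389/(1+0.163)^3 + 2.1198/(1+0.163)^4 + 2.5840/(1+0.163)^5 + 25.7667/(1+0.163)^5 = 17.6500

€17.65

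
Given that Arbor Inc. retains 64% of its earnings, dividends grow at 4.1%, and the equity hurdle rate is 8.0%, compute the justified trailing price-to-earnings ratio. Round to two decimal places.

Payout ratio b = 1 − 0.64 = 0.36.
Justified trailing P/E = b(1+g)/(r−g) = 0.36×(1+0.041)/(0.08−0.041) = 9.6092

9.61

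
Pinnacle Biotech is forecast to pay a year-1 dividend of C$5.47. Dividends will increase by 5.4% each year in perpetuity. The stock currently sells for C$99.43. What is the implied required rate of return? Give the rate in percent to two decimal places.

Rearranging the constant-growth DDM: r = D₁/P₀ + g.
r = 5.4700 / 99.43 + 0.054 = 0.05501 + 0.054 = 0.10901

10.90%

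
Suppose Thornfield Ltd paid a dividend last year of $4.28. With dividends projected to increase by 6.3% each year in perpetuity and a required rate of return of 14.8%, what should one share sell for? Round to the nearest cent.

Gordon growth model: P₀ = D₁/(r − g). D₁ = 4.28 × (1 + 0.063) = 4.5496.
P₀ = 4.5496 / (0.148 − 0.063) = 4.5496 / 0.085 = 53.5252

$53.53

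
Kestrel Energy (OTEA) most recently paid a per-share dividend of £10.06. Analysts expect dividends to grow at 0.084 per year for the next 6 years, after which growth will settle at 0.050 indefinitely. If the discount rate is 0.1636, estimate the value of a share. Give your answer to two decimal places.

Two-stage DDM. Project D₁…D_6 at 0.084, terminal growth 0.05, discount at r = 0.1636.
D_1 = 10.9050
D_2 = 11.8211
D_3 = 12.8140
D_4 = 13.8904
D_5 = 15.0572
D_6 = 16.3220
Terminal value at t=6: TV = D_7/(r−g) = 17.1381/(0.1636−0.05) = 150.8637
P₀ = 10.9050/(1+0.1636)^1 + 11.8211/(1+0.1636)^2 + 12.8140/(1+0.1636)^3 + 13.8904/(1+0.1636)^4 + 15.0572/(1+0.1636)^5 + 16.3220/(1+0.1636)^6 + 150.8637/(1+0.1636)^6 = 108.2278

£108.23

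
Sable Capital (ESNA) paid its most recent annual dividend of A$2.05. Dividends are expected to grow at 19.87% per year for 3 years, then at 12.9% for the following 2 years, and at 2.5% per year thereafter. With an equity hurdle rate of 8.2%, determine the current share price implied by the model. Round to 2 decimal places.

A$68.09

Three-stage DDM. Project D₁…D_5; terminal Gordon value at t=5 with g = 0.025; discount at r = 0.082.
D_1 = 2.4573
D_2 = 2.9456
D_3 = 3.5309
D_4 = 3.9864
D_5 = 4.5006
TV_5 = 4.6131/(0.082−0.025) = 80.9324
P₀ = Σ Dₜ/(1+r)ᵗ + TV_5/(1+r)^5 = 68.0920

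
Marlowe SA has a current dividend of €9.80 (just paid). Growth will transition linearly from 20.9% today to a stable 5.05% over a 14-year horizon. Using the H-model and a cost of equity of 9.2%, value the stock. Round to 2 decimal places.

H-model: P₀ = D₀[(1+g_L) + H(g_S−g_L)]/(r−g_L), with H = 14/2 = 7.
P₀ = 9.80 × [(1+0.0505) + 7×(0.209−0.0505)] / (0.092−0.0505)
   = 9.80 × 2.1600 / 0.0415 = 510.0723

€510.07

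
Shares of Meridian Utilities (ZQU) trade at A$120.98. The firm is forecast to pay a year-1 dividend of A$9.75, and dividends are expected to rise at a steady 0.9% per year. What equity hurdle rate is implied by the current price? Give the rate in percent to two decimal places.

Rearranging the constant-growth DDM: r = D₁/P₀ + g.
r = 9.7500 / 120.98 + 0.009 = 0.08059 + 0.009 = 0.08959

8.96%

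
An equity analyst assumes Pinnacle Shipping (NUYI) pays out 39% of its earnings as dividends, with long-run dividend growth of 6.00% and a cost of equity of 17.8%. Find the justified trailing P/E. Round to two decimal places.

3.50

Justified trailing P/E = b(1+g)/(r−g) = 0.39×(1+0.06)/(0.178−0.06) = 3.5034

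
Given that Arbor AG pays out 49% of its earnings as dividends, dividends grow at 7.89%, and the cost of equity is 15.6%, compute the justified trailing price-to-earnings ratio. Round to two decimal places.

Justified trailing P/E = b(1+g)/(r−g) = 0.49×(1+0.0789)/(0.156−0.0789) = 6.8568

6.86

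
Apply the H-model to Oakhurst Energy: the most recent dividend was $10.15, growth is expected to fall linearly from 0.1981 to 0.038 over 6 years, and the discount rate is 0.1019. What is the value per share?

H-model: P₀ = D₀[(1+g_L) + H(g_S−g_L)]/(r−g_L), with H = 6/2 = 3.
P₀ = 10.15 × [(1+0.038) + 3×(0.1981−0.038)] / (0.1019−0.038)
   = 10.15 × 1.5183 / 0.0639 = 241.1697

$241.17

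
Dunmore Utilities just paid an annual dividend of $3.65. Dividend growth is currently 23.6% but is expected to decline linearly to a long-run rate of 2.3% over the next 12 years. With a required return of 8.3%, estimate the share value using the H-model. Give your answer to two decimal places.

H-model: P₀ = D₀[(1+g_L) + H(g_S−g_L)]/(r−g_L), with H = 12/2 = 6.
P₀ = 3.65 × [(1+0.023) + 6×(0.236−0.023)] / (0.083−0.023)
   = 3.65 × 2.3010 / 0.06 = 139.9775

$139.98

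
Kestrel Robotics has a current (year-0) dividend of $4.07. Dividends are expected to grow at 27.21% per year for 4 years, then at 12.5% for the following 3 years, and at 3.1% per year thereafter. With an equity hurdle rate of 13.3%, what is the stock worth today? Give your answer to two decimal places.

$105.06

Three-stage DDM. Project D₁…D_7; terminal Gordon value at t=7 with g = 0.031; discount at r = 0.133.
D_1 = 5.1774
D_2 = 6.5862
D_3 = 8.3783
D_4 = 10.6581
D_5 = 11.9904
D_6 = 13.4891
D_7 = 15.1753
TV_7 = 15.6457/(0.133−0.031) = 153.3894
P₀ = Σ Dₜ/(1+r)ᵗ + TV_7/(1+r)^7 = 105.0606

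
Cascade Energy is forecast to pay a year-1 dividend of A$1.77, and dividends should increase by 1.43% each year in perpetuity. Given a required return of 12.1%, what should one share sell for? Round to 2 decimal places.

Gordon growth model: P₀ = D₁/(r − g), with D₁ = 1.77 given directly.
P₀ = 1.7700 / (0.121 − 0.0143) = 1.7700 / 0.1067 = 16.5886

A$16.59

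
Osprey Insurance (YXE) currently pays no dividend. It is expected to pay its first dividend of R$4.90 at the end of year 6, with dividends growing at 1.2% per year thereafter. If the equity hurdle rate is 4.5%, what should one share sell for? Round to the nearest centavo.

Deferred-dividend DDM. At t=5 the remaining stream is a growing perpetuity with first payment D_6 = 4.90.
V_5 = D_6/(r−g) = 4.90/(0.045−0.012) = 148.4848
P₀ = V_5/(1+r)^5 = 148.4848/(1+0.045)^5 = 119.1518

R$119.15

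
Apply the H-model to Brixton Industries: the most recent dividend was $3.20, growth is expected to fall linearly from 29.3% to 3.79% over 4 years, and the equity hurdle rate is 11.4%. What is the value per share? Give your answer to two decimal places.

H-model: P₀ = D₀[(1+g_L) + H(g_S−g_L)]/(r−g_L), with H = 4/2 = 2.
P₀ = 3.20 × [(1+0.0379) + 2×(0.293−0.0379)] / (0.114−0.0379)
   = 3.20 × 1.5481 / 0.0761 = 65.0975

$65.10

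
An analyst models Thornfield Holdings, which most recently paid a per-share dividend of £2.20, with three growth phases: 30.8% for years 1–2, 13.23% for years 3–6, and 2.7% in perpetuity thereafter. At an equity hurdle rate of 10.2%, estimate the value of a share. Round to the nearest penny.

£66.29

Three-stage DDM. Project D₁…D_6; terminal Gordon value at t=6 with g = 0.027; discount at r = 0.102.
D_1 = 2.8776
D_2 = 3.7639
D_3 = 4.2619
D_4 = 4.8257
D_5 = 5.4642
D_6 = 6.1871
TV_6 = 6.3541/(0.102−0.027) = 84.7214
P₀ = Σ Dₜ/(1+r)ᵗ + TV_6/(1+r)^6 = 66.2887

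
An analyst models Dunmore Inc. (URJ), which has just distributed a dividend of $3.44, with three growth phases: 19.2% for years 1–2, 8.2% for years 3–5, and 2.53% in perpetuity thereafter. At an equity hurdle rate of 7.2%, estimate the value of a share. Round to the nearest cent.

$117.10

Three-stage DDM. Project D₁…D_5; terminal Gordon value at t=5 with g = 0.0253; discount at r = 0.072.
D_1 = 4.1005
D_2 = 4.8878
D_3 = 5.2886
D_4 = 5.7222
D_5 = 6.1915
TV_5 = 6.3481/(0.072−0.0253) = 135.9336
P₀ = Σ Dₜ/(1+r)ᵗ + TV_5/(1+r)^5 = 117.0957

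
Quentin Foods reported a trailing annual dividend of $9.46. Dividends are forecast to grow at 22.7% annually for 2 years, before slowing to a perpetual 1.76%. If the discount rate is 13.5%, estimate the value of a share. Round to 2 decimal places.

Two-stage DDM. Project D₁…D_2 at 0.227, terminal growth 0.0176, discount at r = 0.135.
D_1 = 11.6074
D_2 = 14.2423
Terminal value at t=2: TV = D_3/(r−g) = 14.4930/(0.135−0.0176) = 123.4495
P₀ = 11.6074/(1+0.135)^1 + 14.2423/(1+0.135)^2 + 123.4495/(1+0.135)^2 = 117.1117

$117.11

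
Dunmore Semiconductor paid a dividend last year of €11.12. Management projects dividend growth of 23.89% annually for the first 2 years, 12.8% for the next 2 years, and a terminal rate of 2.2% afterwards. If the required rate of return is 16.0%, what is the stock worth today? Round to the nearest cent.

€137.71

Three-stage DDM. Project D₁…D_4; terminal Gordon value at t=4 with g = 0.022; discount at r = 0.16.
D_1 = 13.7766
D_2 = 17.0678
D_3 = 19.2525
D_4 = 21.7168
TV_4 = 22.1946/(0.16−0.022) = 160.8301
P₀ = Σ Dₜ/(1+r)ᵗ + TV_4/(1+r)^4 = 137.7138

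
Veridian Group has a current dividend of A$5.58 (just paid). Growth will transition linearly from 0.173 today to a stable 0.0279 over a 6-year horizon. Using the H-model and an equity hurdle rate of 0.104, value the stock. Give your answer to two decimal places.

H-model: P₀ = D₀[(1+g_L) + H(g_S−g_L)]/(r−g_L), with H = 6/2 = 3.
P₀ = 5.58 × [(1+0.0279) + 3×(0.173−0.0279)] / (0.104−0.0279)
   = 5.58 × 1.4632 / 0.0761 = 107.2885

A$107.29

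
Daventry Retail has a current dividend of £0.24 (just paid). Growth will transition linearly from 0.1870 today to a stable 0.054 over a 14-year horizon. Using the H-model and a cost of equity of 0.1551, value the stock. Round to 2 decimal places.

£4.71

H-model: P₀ = D₀[(1+g_L) + H(g_S−g_L)]/(r−g_L), with H = 14/2 = 7.
P₀ = 0.24 × [(1+0.054) + 7×(0.187−0.054)] / (0.1551−0.054)
   = 0.24 × 1.9850 / 0.1011 = 4.7122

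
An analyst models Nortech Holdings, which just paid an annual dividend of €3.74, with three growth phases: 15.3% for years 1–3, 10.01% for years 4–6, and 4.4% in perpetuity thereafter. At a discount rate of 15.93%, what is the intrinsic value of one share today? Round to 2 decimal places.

Three-stage DDM. Project D₁…D_6; terminal Gordon value at t=6 with g = 0.044; discount at r = 0.1593.
D_1 = 4.3122
D_2 = 4.9720
D_3 = 5.7327
D_4 = 6.3065
D_5 = 6.9378
D_6 = 7.6323
TV_6 = 7.9681/(0.1593−0.044) = 69.1078
P₀ = Σ Dₜ/(1+r)ᵗ + TV_6/(1+r)^6 = 49.5148

€49.51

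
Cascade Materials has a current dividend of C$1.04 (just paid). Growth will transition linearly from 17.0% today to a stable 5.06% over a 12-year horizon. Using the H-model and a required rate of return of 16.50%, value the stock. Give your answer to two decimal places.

H-model: P₀ = D₀[(1+g_L) + H(g_S−g_L)]/(r−g_L), with H = 12/2 = 6.
P₀ = 1.04 × [(1+0.0506) + 6×(0.17−0.0506)] / (0.165−0.0506)
   = 1.04 × 1.7670 / 0.1144 = 16.0636

C$16.06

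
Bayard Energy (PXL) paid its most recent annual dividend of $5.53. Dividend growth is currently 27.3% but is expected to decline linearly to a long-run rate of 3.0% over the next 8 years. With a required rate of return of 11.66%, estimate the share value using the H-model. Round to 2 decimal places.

$127.84

H-model: P₀ = D₀[(1+g_L) + H(g_S−g_L)]/(r−g_L), with H = 8/2 = 4.
P₀ = 5.53 × [(1+0.03) + 4×(0.273−0.03)] / (0.1166−0.03)
   = 5.53 × 2.0020 / 0.0866 = 127.8413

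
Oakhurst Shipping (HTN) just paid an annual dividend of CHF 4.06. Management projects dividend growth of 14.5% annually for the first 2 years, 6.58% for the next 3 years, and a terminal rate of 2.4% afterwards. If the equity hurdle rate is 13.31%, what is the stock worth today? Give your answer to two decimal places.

CHF 51.65

Three-stage DDM. Project D₁…D_5; terminal Gordon value at t=5 with g = 0.024; discount at r = 0.1331.
D_1 = 4.6487
D_2 = 5.3228
D_3 = 5.6730
D_4 = 6.0463
D_5 = 6.4441
TV_5 = 6.5988/(0.1331−0.024) = 60.4838
P₀ = Σ Dₜ/(1+r)ᵗ + TV_5/(1+r)^5 = 51.6474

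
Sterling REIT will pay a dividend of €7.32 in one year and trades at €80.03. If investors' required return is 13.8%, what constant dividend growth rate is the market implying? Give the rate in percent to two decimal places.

4.65%

From P₀ = D₁/(r − g), the implied growth is g = r − D₁/P₀.
g = 0.138 − 7.32/80.03 = 0.138 − 0.09147 = 0.04653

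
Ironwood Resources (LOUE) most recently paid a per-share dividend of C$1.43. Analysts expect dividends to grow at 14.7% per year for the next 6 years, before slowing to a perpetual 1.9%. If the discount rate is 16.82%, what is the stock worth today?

Two-stage DDM. Project D₁…D_6 at 0.147, terminal growth 0.019, discount at r = 0.1682.
D_1 = 1.6402
D_2 = 1.8813
D_3 = 2.1579
D_4 = 2.4751
D_5 = 2.8389
D_6 = 3.2562
Terminal value at t=6: TV = D_7/(r−g) = 3.3181/(0.1682−0.019) = 22.2393
P₀ = 1.6402/(1+0.1682)^1 + 1.8813/(1+0.1682)^2 + 2.1579/(1+0.1682)^3 + 2.4751/(1+0.1682)^4 + 2.8389/(1+0.1682)^5 + 3.2562/(1+0.1682)^6 + 22.2393/(1+0.1682)^6 = 16.8014

C$16.80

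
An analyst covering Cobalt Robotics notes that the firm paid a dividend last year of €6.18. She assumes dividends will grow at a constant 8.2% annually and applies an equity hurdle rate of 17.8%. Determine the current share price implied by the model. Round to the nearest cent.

Gordon growth model: P₀ = D₁/(r − g). D₁ = 6.18 × (1 + 0.082) = 6.6868.
P₀ = 6.6868 / (0.178 − 0.082) = 6.6868 / 0.096 = 69.6537

€69.65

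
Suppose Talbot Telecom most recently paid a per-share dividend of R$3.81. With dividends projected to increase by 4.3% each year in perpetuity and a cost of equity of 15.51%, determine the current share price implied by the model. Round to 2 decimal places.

Gordon growth model: P₀ = D₁/(r − g). D₁ = 3.81 × (1 + 0.043) = 3.9738.
P₀ = 3.9738 / (0.1551 − 0.043) = 3.9738 / 0.1121 = 35.4490

R$35.45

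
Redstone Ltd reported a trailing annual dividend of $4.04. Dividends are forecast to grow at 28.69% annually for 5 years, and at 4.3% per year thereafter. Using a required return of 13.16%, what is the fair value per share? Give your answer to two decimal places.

Two-stage DDM. Project D₁…D_5 at 0.2869, terminal growth 0.043, discount at r = 0.1316.
D_1 = 5.1991
D_2 = 6.6907
D_3 = 8.6103
D_4 = 11.0805
D_5 = 14.2595
Terminal value at t=5: TV = D_6/(r−g) = 14.8727/(0.1316−0.043) = 167.8634
P₀ = 5.1991/(1+0.1316)^1 + 6.6907/(1+0.1316)^2 + 8.6103/(1+0.1316)^3 + 11.0805/(1+0.1316)^4 + 14.2595/(1+0.1316)^5 + 167.8634/(1+0.1316)^5 = 120.6712

$120.67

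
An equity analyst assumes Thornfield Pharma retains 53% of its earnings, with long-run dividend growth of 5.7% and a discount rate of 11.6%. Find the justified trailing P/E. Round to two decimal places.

8.42

Payout ratio b = 1 − 0.53 = 0.47.
Justified trailing P/E = b(1+g)/(r−g) = 0.47×(1+0.057)/(0.116−0.057) = 8.4202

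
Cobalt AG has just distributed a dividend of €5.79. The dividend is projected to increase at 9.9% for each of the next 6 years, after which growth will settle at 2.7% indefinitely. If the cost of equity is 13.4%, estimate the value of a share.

€77.22

Two-stage DDM. Project D₁…D_6 at 0.099, terminal growth 0.027, discount at r = 0.134.
D_1 = 6.3632
D_2 = 6.9932
D_3 = 7.6855
D_4 = 8.4464
D_5 = 9.2825
D_6 = 10.2015
Terminal value at t=6: TV = D_7/(r−g) = 10.4770/(0.134−0.027) = 97.9155
P₀ = 6.3632/(1+0.134)^1 + 6.9932/(1+0.134)^2 + 7.6855/(1+0.134)^3 + 8.4464/(1+0.134)^4 + 9.2825/(1+0.134)^5 + 10.2015/(1+0.134)^6 + 97.9155/(1+0.134)^6 = 77.2184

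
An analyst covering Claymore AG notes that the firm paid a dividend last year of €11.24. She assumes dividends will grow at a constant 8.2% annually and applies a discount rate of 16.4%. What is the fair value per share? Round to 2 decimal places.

€148.31

Gordon growth model: P₀ = D₁/(r − g). D₁ = 11.24 × (1 + 0.082) = 12.1617.
P₀ = 12.1617 / (0.164 − 0.082) = 12.1617 / 0.082 = 148.3132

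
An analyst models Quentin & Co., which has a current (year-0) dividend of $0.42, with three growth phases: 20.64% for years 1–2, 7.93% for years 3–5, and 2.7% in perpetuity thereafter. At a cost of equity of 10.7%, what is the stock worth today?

Three-stage DDM. Project D₁…D_5; terminal Gordon value at t=5 with g = 0.027; discount at r = 0.107.
D_1 = 0.5067
D_2 = 0.6113
D_3 = 0.6597
D_4 = 0.7121
D_5 = 0.7685
TV_5 = 0.7893/(0.107−0.027) = 9.8660
P₀ = Σ Dₜ/(1+r)ᵗ + TV_5/(1+r)^5 = 8.3140

$8.31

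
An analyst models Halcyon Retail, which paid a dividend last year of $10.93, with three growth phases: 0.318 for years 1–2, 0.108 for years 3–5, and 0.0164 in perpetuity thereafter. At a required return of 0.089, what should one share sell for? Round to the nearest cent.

$315.04

Three-stage DDM. Project D₁…D_5; terminal Gordon value at t=5 with g = 0.0164; discount at r = 0.089.
D_1 = 14.4057
D_2 = 18.9868
D_3 = 21.0373
D_4 = 23.3094
D_5 = 25.8268
TV_5 = 26.2503/(0.089−0.0164) = 361.5749
P₀ = Σ Dₜ/(1+r)ᵗ + TV_5/(1+r)^5 = 315.0444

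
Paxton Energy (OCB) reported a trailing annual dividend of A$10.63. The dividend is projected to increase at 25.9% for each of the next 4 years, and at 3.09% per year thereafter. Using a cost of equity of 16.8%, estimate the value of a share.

Two-stage DDM. Project D₁…D_4 at 0.259, terminal growth 0.0309, discount at r = 0.168.
D_1 = 13.3832
D_2 = 16.8494
D_3 = 21.2134
D_4 = 26.7077
Terminal value at t=4: TV = D_5/(r−g) = 27.5329/(0.168−0.0309) = 200.8238
P₀ = 13.3832/(1+0.168)^1 + 16.8494/(1+0.168)^2 + 21.2134/(1+0.168)^3 + 26.7077/(1+0.168)^4 + 200.8238/(1+0.168)^4 = 159.3783

A$159.38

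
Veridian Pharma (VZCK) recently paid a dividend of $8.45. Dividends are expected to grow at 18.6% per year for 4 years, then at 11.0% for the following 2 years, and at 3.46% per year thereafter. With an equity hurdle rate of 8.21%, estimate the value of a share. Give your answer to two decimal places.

$347.53

Three-stage DDM. Project D₁…D_6; terminal Gordon value at t=6 with g = 0.0346; discount at r = 0.0821.
D_1 = 10.0217
D_2 = 11.8857
D_3 = 14.0965
D_4 = 16.7184
D_5 = 18.5575
D_6 = 20.5988
TV_6 = 21.3115/(0.0821−0.0346) = 448.6630
P₀ = Σ Dₜ/(1+r)ᵗ + TV_6/(1+r)^6 = 347.5263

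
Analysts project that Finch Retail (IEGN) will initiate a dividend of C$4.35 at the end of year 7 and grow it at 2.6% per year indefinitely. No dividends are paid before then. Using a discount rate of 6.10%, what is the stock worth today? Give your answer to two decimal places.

Deferred-dividend DDM. At t=6 the remaining stream is a growing perpetuity with first payment D_7 = 4.35.
V_6 = D_7/(r−g) = 4.35/(0.061−0.026) = 124.2857
P₀ = V_6/(1+r)^6 = 124.2857/(1+0.061)^6 = 87.1222

C$87.12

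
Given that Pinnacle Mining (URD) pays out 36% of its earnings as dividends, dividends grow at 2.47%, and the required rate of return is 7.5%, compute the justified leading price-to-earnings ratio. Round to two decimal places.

7.16

Justified leading P/E = b/(r−g) = 0.36/(0.075−0.0247) = 7.1571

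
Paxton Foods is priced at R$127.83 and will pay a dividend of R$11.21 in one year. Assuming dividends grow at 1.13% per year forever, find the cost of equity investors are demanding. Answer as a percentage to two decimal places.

Rearranging the constant-growth DDM: r = D₁/P₀ + g.
r = 11.2100 / 127.83 + 0.0113 = 0.08769 + 0.0113 = 0.09899

9.90%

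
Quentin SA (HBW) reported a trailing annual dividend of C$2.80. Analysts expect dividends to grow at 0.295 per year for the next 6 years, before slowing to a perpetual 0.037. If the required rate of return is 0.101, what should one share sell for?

Two-stage DDM. Project D₁…D_6 at 0.295, terminal growth 0.037, discount at r = 0.101.
D_1 = 3.6260
D_2 = 4.6957
D_3 = 6.0809
D_4 = 7.8748
D_5 = 10.1978
D_6 = 13.2062
Terminal value at t=6: TV = D_7/(r−g) = 13.6948/(0.101−0.037) = 213.9811
P₀ = 3.6260/(1+0.101)^1 + 4.6957/(1+0.101)^2 + 6.0809/(1+0.101)^3 + 7.8748/(1+0.101)^4 + 10.1978/(1+0.101)^5 + 13.2062/(1+0.101)^6 + 213.9811/(1+0.101)^6 = 150.9297

C$150.93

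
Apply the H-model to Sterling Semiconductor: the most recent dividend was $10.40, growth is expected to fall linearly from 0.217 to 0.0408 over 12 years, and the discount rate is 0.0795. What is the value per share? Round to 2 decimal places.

H-model: P₀ = D₀[(1+g_L) + H(g_S−g_L)]/(r−g_L), with H = 12/2 = 6.
P₀ = 10.40 × [(1+0.0408) + 6×(0.217−0.0408)] / (0.0795−0.0408)
   = 10.40 × 2.0980 / 0.0387 = 563.8036

$563.80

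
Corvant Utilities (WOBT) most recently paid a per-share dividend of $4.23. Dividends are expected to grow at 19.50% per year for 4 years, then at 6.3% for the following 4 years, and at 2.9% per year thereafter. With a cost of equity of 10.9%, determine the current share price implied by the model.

$102.92

Three-stage DDM. Project D₁…D_8; terminal Gordon value at t=8 with g = 0.029; discount at r = 0.109.
D_1 = 5.0549
D_2 = 6.0405
D_3 = 7.2185
D_4 = 8.6261
D_5 = 9.1695
D_6 = 9.7472
D_7 = 10.3612
D_8 = 11.0140
TV_8 = 11.3334/(0.109−0.029) = 141.6676
P₀ = Σ Dₜ/(1+r)ᵗ + TV_8/(1+r)^8 = 102.9245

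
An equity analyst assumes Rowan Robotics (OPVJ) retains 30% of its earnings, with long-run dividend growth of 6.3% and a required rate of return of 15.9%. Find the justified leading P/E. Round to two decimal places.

Payout ratio b = 1 − 0.30 = 0.70.
Justified leading P/E = b/(r−g) = 0.70/(0.159−0.063) = 7.2917

7.29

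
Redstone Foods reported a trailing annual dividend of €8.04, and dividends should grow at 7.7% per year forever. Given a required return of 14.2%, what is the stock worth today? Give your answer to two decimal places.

Gordon growth model: P₀ = D₁/(r − g). D₁ = 8.04 × (1 + 0.077) = 8.6591.
P₀ = 8.6591 / (0.142 − 0.077) = 8.6591 / 0.065 = 133.2166

€133.22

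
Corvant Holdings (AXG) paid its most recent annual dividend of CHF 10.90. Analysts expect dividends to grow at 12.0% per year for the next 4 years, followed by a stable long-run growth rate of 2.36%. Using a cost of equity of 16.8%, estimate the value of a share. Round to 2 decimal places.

Two-stage DDM. Project D₁…D_4 at 0.12, terminal growth 0.0236, discount at r = 0.168.
D_1 = 12.2080
D_2 = 13.6730
D_3 = 15.3137
D_4 = 17.1514
Terminal value at t=4: TV = D_5/(r−g) = 17.5561/(0.168−0.0236) = 121.5799
P₀ = 12.2080/(1+0.168)^1 + 13.6730/(1+0.168)^2 + 15.3137/(1+0.168)^3 + 17.1514/(1+0.168)^4 + 121.5799/(1+0.168)^4 = 104.6275

CHF 104.63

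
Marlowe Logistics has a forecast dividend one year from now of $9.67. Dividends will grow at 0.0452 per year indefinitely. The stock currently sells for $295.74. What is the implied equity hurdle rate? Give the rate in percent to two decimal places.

7.79%

Rearranging the constant-growth DDM: r = D₁/P₀ + g.
r = 9.6700 / 295.74 + 0.0452 = 0.03270 + 0.0452 = 0.07790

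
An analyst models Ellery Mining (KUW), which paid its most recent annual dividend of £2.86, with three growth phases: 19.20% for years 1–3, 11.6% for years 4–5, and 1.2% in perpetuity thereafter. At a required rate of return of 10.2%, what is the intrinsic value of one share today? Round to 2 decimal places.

£59.18

Three-stage DDM. Project D₁…D_5; terminal Gordon value at t=5 with g = 0.012; discount at r = 0.102.
D_1 = 3.4091
D_2 = 4.0637
D_3 = 4.8439
D_4 = 5.4058
D_5 = 6.0329
TV_5 = 6.1053/(0.102−0.012) = 67.8361
P₀ = Σ Dₜ/(1+r)ᵗ + TV_5/(1+r)^5 = 59.1769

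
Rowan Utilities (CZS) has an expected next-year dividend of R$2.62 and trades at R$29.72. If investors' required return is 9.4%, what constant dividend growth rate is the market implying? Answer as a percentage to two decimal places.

From P₀ = D₁/(r − g), the implied growth is g = r − D₁/P₀.
g = 0.094 − 2.62/29.72 = 0.094 − 0.08816 = 0.00584

0.58%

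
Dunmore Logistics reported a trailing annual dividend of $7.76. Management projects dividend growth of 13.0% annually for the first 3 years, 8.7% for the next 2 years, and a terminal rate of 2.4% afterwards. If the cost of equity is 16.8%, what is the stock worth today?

$77.70

Three-stage DDM. Project D₁…D_5; terminal Gordon value at t=5 with g = 0.024; discount at r = 0.168.
D_1 = 8.7688
D_2 = 9.9087
D_3 = 11.1969
D_4 = 12.1710
D_5 = 13.2299
TV_5 = 13.5474/(0.168−0.024) = 94.0792
P₀ = Σ Dₜ/(1+r)ᵗ + TV_5/(1+r)^5 = 77.7028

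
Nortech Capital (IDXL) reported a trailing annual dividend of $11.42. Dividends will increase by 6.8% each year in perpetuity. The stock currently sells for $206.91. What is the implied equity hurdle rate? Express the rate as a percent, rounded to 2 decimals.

Rearranging the constant-growth DDM: r = D₁/P₀ + g.
D₁ = 11.42 × (1 + 0.068) = 12.1966.
r = 12.1966 / 206.91 + 0.068 = 0.05895 + 0.068 = 0.12695

12.69%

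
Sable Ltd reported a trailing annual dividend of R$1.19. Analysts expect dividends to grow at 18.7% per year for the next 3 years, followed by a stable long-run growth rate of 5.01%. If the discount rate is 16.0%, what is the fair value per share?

Two-stage DDM. Project D₁…D_3 at 0.187, terminal growth 0.0501, discount at r = 0.16.
D_1 = 1.4125
D_2 = 1.6767
D_3 = 1.9902
Terminal value at t=3: TV = D_4/(r−g) = 2.0899/(0.16−0.0501) = 19.0166
P₀ = 1.4125/(1+0.16)^1 + 1.6767/(1+0.16)^2 + 1.9902/(1+0.16)^3 + 19.0166/(1+0.16)^3 = 15.9219

R$15.92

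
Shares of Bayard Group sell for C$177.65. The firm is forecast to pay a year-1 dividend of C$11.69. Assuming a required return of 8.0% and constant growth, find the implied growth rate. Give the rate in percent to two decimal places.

From P₀ = D₁/(r − g), the implied growth is g = r − D₁/P₀.
g = 0.08 − 11.69/177.65 = 0.08 − 0.06580 = 0.01420

1.42%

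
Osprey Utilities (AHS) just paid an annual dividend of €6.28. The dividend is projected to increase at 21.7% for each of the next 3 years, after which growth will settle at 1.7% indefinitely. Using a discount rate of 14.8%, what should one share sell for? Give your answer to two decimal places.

€79.28

Two-stage DDM. Project D₁…D_3 at 0.217, terminal growth 0.017, discount at r = 0.148.
D_1 = 7.6428
D_2 = 9.3012
D_3 = 11.3196
Terminal value at t=3: TV = D_4/(r−g) = 11.5120/(0.148−0.017) = 87.8782
P₀ = 7.6428/(1+0.148)^1 + 9.3012/(1+0.148)^2 + 11.3196/(1+0.148)^3 + 87.8782/(1+0.148)^3 = 79.2807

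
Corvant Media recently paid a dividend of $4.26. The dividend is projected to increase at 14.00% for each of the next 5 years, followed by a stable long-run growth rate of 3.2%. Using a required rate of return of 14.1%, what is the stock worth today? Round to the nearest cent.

$61.40

Two-stage DDM. Project D₁…D_5 at 0.14, terminal growth 0.032, discount at r = 0.141.
D_1 = 4.8564
D_2 = 5.5363
D_3 = 6.3114
D_4 = 7.1950
D_5 = 8.2023
Terminal value at t=5: TV = D_6/(r−g) = 8.4647/(0.141−0.032) = 77.6582
P₀ = 4.8564/(1+0.141)^1 + 5.5363/(1+0.141)^2 + 6.3114/(1+0.141)^3 + 7.1950/(1+0.141)^4 + 8.2023/(1+0.141)^5 + 77.6582/(1+0.141)^5 = 61.4008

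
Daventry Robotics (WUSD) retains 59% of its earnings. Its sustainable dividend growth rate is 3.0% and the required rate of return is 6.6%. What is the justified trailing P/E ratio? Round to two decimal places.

Payout ratio b = 1 − 0.59 = 0.41.
Justified trailing P/E = b(1+g)/(r−g) = 0.41×(1+0.03)/(0.066−0.03) = 11.7306

11.73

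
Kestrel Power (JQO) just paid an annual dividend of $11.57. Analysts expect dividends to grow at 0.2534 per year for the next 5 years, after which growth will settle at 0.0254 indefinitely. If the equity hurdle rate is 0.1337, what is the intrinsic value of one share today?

$259.92

Two-stage DDM. Project D₁…D_5 at 0.2534, terminal growth 0.0254, discount at r = 0.1337.
D_1 = 14.5018
D_2 = 18.1766
D_3 = 22.7826
D_4 = 28.5557
D_5 = 35.7917
Terminal value at t=5: TV = D_6/(r−g) = 36.7008/(0.1337−0.0254) = 338.8806
P₀ = 14.5018/(1+0.1337)^1 + 18.1766/(1+0.1337)^2 + 22.7826/(1+0.1337)^3 + 28.5557/(1+0.1337)^4 + 35.7917/(1+0.1337)^5 + 338.8806/(1+0.1337)^5 = 259.9156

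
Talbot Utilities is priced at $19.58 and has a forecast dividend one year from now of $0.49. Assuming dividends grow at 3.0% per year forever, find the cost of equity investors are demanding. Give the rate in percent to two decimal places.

Rearranging the constant-growth DDM: r = D₁/P₀ + g.
r = 0.4900 / 19.58 + 0.03 = 0.02503 + 0.03 = 0.05503

5.50%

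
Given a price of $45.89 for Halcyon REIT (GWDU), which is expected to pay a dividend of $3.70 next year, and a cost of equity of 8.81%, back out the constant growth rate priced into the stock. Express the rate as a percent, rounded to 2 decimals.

0.75%

From P₀ = D₁/(r − g), the implied growth is g = r − D₁/P₀.
g = 0.0881 − 3.70/45.89 = 0.0881 − 0.08063 = 0.00747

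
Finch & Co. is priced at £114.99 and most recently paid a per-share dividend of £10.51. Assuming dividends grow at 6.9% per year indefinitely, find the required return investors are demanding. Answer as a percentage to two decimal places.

16.67%

Rearranging the constant-growth DDM: r = D₁/P₀ + g.
D₁ = 10.51 × (1 + 0.069) = 11.2352.
r = 11.2352 / 114.99 + 0.069 = 0.09771 + 0.069 = 0.16671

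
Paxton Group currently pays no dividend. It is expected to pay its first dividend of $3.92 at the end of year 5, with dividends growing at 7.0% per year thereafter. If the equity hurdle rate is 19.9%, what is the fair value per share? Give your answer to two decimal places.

$14.70

Deferred-dividend DDM. At t=4 the remaining stream is a growing perpetuity with first payment D_5 = 3.92.
V_4 = D_5/(r−g) = 3.92/(0.199−0.07) = 30.3876
P₀ = V_4/(1+r)^4 = 30.3876/(1+0.199)^4 = 14.7035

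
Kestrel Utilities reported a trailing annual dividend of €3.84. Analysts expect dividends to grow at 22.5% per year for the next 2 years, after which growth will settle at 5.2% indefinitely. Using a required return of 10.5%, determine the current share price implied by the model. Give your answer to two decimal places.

€102.65

Two-stage DDM. Project D₁…D_2 at 0.225, terminal growth 0.052, discount at r = 0.105.
D_1 = 4.7040
D_2 = 5.7624
Terminal value at t=2: TV = D_3/(r−g) = 6.0620/(0.105−0.052) = 114.3782
P₀ = 4.7040/(1+0.105)^1 + 5.7624/(1+0.105)^2 + 114.3782/(1+0.105)^2 = 102.6503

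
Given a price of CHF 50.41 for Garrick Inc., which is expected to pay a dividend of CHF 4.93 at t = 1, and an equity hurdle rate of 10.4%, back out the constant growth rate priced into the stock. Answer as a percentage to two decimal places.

From P₀ = D₁/(r − g), the implied growth is g = r − D₁/P₀.
g = 0.104 − 4.93/50.41 = 0.104 − 0.09780 = 0.00620

0.62%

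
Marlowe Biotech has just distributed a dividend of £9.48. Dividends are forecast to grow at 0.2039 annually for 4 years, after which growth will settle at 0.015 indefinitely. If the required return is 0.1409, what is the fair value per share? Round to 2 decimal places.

Two-stage DDM. Project D₁…D_4 at 0.2039, terminal growth 0.015, discount at r = 0.1409.
D_1 = 11.4130
D_2 = 13.7401
D_3 = 16.5417
D_4 = 19.9145
Terminal value at t=4: TV = D_5/(r−g) = 20.2132/(0.1409−0.015) = 160.5500
P₀ = 11.4130/(1+0.1409)^1 + 13.7401/(1+0.1409)^2 + 16.5417/(1+0.1409)^3 + 19.9145/(1+0.1409)^4 + 160.5500/(1+0.1409)^4 = 138.2108

£138.21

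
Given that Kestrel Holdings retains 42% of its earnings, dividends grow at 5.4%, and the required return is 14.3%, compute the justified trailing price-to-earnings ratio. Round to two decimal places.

Payout ratio b = 1 − 0.42 = 0.58.
Justified trailing P/E = b(1+g)/(r−g) = 0.58×(1+0.054)/(0.143−0.054) = 6.8688

6.87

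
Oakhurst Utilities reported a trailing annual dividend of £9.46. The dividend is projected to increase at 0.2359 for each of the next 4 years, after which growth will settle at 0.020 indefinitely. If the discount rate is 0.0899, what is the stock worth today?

£280.57

Two-stage DDM. Project D₁…D_4 at 0.2359, terminal growth 0.02, discount at r = 0.0899.
D_1 = 11.6916
D_2 = 14.4497
D_3 = 17.8583
D_4 = 22.0711
Terminal value at t=4: TV = D_5/(r−g) = 22.5125/(0.0899−0.02) = 322.0679
P₀ = 11.6916/(1+0.0899)^1 + 14.4497/(1+0.0899)^2 + 17.8583/(1+0.0899)^3 + 22.0711/(1+0.0899)^4 + 322.0679/(1+0.0899)^4 = 280.5714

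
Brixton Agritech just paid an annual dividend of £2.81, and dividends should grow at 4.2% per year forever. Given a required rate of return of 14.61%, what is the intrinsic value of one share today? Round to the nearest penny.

£28.13

Gordon growth model: P₀ = D₁/(r − g). D₁ = 2.81 × (1 + 0.042) = 2.9280.
P₀ = 2.9280 / (0.1461 − 0.042) = 2.9280 / 0.1041 = 28.1270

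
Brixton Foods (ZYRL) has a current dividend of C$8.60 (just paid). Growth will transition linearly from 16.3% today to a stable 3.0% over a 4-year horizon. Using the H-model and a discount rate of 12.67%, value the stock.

H-model: P₀ = D₀[(1+g_L) + H(g_S−g_L)]/(r−g_L), with H = 4/2 = 2.
P₀ = 8.60 × [(1+0.03) + 2×(0.163−0.03)] / (0.1267−0.03)
   = 8.60 × 1.2960 / 0.0967 = 115.2596

C$115.26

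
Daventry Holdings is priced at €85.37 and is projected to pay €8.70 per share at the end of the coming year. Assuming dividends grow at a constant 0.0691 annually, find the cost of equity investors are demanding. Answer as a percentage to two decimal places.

17.10%

Rearranging the constant-growth DDM: r = D₁/P₀ + g.
r = 8.7000 / 85.37 + 0.0691 = 0.10191 + 0.0691 = 0.17101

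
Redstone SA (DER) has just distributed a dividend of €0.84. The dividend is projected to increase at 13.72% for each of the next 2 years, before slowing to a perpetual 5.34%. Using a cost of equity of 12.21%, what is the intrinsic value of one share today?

Two-stage DDM. Project D₁…D_2 at 0.1372, terminal growth 0.0534, discount at r = 0.1221.
D_1 = 0.9552
D_2 = 1.0863
Terminal value at t=2: TV = D_3/(r−g) = 1.1443/(0.1221−0.0534) = 16.6567
P₀ = 0.9552/(1+0.1221)^1 + 1.0863/(1+0.1221)^2 + 16.6567/(1+0.1221)^2 = 14.9430

€14.94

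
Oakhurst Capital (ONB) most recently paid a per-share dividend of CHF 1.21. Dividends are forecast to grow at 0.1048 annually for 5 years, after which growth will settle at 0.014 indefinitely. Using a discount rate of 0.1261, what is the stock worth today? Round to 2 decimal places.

CHF 15.66

Two-stage DDM. Project D₁…D_5 at 0.1048, terminal growth 0.014, discount at r = 0.1261.
D_1 = 1.3368
D_2 = 1.4769
D_3 = 1.6317
D_4 = 1.8027
D_5 = 1.9916
Terminal value at t=5: TV = D_6/(r−g) = 2.0195/(0.1261−0.014) = 18.0151
P₀ = 1.3368/(1+0.1261)^1 + 1.4769/(1+0.1261)^2 + 1.6317/(1+0.1261)^3 + 1.8027/(1+0.1261)^4 + 1.9916/(1+0.1261)^5 + 18.0151/(1+0.1261)^5 = 15.6636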